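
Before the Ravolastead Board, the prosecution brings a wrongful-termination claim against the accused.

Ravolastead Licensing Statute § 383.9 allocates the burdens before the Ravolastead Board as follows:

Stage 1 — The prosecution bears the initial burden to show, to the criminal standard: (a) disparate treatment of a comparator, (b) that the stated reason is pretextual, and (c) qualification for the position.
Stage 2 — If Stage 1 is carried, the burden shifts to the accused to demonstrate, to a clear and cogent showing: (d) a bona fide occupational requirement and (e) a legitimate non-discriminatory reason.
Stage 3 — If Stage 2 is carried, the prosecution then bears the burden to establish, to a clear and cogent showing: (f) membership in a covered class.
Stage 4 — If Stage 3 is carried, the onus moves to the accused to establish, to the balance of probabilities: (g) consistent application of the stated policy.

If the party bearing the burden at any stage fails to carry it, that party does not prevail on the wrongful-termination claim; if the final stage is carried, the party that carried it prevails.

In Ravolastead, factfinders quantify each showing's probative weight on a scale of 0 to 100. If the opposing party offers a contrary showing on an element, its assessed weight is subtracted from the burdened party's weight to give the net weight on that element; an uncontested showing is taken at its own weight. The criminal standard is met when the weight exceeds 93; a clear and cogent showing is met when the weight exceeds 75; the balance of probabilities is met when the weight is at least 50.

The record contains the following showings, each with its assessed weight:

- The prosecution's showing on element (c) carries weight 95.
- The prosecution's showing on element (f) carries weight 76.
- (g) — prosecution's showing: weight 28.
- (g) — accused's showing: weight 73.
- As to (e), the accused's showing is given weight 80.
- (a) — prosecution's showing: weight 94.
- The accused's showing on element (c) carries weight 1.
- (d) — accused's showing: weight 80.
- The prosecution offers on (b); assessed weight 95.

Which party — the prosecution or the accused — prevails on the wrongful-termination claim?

Stage 1 (prosecution, the criminal standard, weight exceeds 93): (a) 94 > 93 — meets; (b) 95 > 93 — meets; (c) net 95−1=94 > 93 — meets.
  All elements met. The burden passes to the accused.
Stage 2 (accused, a clear and cogent showing, weight exceeds 75): (d) 80 > 75 — meets; (e) 80 > 75 — meets.
  Stage 2 is satisfied; the onus moves to the prosecution.
Stage 3 (prosecution, a clear and cogent showing, weight exceeds 75): (f) 76 > 75 — meets.
  Stage 3 is satisfied; the onus moves to the accused.
Stage 4 (accused, the balance of probabilities, weight is at least 50): (g) net 73−28=45 < 50 — fails.
  Stage 4 not carried; the accused fails its burden.
The prosecution prevails.

prosecution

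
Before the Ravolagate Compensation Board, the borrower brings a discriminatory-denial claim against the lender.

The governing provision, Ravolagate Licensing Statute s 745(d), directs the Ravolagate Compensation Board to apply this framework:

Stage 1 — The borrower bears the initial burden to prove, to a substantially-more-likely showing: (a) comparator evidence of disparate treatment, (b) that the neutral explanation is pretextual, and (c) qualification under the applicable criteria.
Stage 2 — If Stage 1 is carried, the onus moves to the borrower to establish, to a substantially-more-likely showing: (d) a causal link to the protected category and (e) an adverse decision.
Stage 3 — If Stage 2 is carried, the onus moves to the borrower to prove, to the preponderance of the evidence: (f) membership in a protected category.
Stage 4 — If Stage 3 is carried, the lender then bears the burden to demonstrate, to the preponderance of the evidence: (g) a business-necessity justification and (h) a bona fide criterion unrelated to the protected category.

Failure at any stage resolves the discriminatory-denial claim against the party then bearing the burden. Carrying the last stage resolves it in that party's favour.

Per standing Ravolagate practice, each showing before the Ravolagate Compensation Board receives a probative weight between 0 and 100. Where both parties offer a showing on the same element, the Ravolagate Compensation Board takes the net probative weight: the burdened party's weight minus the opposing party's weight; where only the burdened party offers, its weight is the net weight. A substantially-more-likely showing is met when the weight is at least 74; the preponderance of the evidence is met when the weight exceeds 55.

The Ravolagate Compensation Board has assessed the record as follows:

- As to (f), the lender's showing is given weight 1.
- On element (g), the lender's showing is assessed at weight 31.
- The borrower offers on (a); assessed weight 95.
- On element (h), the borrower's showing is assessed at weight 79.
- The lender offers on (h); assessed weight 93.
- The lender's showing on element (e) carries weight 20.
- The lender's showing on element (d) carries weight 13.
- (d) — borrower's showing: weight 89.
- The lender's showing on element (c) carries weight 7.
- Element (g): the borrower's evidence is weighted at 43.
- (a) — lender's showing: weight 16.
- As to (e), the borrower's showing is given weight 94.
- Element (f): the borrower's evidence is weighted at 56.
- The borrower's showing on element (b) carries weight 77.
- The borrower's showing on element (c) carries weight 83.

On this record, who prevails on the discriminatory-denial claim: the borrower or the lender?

Stage 1 — burden on borrower; standard: a substantially-more-likely showing (weight is at least 74).
    (a): 95 − 16 = 79 ≥ 74 [met]
    (b): 77 ≥ 74 [met]
    (c): 83 − 7 = 76 ≥ 74 [met]
  Stage 1 carried; the burden remains with the borrower.
Stage 2 — burden on borrower; standard: a substantially-more-likely showing (weight is at least 74).
    (d): 89 − 13 = 76 ≥ 74 [met]
    (e): 94 − 20 = 74 ≥ 74 [met]
  Stage 2 is satisfied; the borrower continues to bear the burden.
Stage 3 — burden on borrower; standard: the preponderance of the evidence (weight exceeds 55).
    (f): 56 − 1 = 55 ≤ 55 [not met]
  Stage 3 not carried; the borrower fails its burden.
So the lender prevails.

lender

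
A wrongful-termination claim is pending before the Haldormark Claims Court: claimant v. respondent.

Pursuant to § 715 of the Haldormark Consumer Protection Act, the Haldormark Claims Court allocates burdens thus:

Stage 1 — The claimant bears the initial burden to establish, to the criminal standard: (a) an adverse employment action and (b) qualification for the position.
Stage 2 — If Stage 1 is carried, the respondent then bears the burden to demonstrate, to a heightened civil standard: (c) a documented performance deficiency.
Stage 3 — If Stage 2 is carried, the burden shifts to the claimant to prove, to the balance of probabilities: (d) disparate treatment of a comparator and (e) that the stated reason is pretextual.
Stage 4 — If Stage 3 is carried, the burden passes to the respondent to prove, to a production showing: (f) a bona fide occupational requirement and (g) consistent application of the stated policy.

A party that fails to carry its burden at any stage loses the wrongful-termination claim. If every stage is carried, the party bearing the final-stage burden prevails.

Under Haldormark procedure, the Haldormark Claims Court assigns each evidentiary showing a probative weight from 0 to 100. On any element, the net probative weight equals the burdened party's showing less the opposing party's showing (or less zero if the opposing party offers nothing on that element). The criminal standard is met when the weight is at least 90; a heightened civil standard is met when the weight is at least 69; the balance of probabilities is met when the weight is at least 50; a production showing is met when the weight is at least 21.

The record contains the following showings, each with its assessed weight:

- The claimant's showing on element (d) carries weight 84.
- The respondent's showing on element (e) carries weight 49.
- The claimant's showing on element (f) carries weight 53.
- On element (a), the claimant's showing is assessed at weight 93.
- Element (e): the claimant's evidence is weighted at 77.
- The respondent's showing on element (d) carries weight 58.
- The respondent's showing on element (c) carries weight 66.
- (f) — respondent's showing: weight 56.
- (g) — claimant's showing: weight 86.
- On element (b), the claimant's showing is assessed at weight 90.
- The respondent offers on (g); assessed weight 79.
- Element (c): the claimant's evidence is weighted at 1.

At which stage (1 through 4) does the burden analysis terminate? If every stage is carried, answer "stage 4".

Stage 1 — burden on claimant; standard: the criminal standard (weight is at least 90).
    (a): 93 ≥ 90 [met]
    (b): 90 ≥ 90 [met]
  All elements met. The burden passes to the respondent.
Stage 2 — burden on respondent; standard: a heightened civil standard (weight is at least 69).
    (c): 66 − 1 = 65 < 69 [not met]
  Not every element is met, so the respondent fails to carry Stage 2.
The analysis ends at Stage 2; the claimant prevails.

stage 2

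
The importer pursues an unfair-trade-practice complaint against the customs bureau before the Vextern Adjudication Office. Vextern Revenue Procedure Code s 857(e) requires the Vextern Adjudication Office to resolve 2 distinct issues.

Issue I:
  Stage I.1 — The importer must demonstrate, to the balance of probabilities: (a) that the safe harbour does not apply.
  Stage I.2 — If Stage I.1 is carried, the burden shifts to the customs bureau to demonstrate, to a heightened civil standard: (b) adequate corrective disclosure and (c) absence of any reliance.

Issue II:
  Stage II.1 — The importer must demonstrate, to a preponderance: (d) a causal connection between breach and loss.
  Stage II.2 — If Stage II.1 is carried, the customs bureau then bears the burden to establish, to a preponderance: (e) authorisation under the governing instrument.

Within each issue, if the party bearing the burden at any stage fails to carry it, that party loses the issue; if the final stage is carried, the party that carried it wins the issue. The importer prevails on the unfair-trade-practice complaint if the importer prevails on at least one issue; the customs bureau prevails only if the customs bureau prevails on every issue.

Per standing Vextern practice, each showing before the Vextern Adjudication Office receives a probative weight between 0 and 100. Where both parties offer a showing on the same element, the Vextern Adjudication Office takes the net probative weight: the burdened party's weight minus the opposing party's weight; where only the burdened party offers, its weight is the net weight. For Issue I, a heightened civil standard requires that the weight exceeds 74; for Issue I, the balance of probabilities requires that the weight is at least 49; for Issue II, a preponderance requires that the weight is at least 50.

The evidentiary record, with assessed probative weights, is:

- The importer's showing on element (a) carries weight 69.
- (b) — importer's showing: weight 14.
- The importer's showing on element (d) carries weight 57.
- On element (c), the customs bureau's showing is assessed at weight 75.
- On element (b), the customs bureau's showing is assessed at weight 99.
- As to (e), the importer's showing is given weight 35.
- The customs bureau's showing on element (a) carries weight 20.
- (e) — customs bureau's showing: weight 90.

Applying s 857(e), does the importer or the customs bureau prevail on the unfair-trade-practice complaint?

— Issue I —
Stage I.1 — burden on importer; standard: the balance of probabilities (weight is at least 49).
    (a): 69 − 20 = 49 ≥ 49 [met]
  The importer carries Stage I.1; the customs bureau now bears the burden.
Stage I.2 — burden on customs bureau; standard: a heightened civil standard (weight exceeds 74).
    (b): 99 − 14 = 85 > 74 [met]
    (c): 75 > 74 [met]
  Stage I.2 carried; the final stage is satisfied.
Every stage carried; the customs bureau prevails on this issue.
— Issue II —
At Stage II.1 the importer must meet a preponderance (weight is at least 50): on (d) the weight is 57, which does reach 50, so (d) meets the standard.
  Stage II.1 is satisfied; the onus moves to the customs bureau.
At Stage II.2 the customs bureau must meet a preponderance (weight is at least 50): on (e) the weight is 90 less the opposing 35 gives net 55, which does reach 50, so (e) meets the standard.
  All elements met at the final stage.
Every stage carried; the customs bureau prevails on this issue.
Per-issue: Issue I → customs bureau; Issue II → customs bureau. The importer must prevail on at least one issue; overall, the customs bureau prevails.

customs bureau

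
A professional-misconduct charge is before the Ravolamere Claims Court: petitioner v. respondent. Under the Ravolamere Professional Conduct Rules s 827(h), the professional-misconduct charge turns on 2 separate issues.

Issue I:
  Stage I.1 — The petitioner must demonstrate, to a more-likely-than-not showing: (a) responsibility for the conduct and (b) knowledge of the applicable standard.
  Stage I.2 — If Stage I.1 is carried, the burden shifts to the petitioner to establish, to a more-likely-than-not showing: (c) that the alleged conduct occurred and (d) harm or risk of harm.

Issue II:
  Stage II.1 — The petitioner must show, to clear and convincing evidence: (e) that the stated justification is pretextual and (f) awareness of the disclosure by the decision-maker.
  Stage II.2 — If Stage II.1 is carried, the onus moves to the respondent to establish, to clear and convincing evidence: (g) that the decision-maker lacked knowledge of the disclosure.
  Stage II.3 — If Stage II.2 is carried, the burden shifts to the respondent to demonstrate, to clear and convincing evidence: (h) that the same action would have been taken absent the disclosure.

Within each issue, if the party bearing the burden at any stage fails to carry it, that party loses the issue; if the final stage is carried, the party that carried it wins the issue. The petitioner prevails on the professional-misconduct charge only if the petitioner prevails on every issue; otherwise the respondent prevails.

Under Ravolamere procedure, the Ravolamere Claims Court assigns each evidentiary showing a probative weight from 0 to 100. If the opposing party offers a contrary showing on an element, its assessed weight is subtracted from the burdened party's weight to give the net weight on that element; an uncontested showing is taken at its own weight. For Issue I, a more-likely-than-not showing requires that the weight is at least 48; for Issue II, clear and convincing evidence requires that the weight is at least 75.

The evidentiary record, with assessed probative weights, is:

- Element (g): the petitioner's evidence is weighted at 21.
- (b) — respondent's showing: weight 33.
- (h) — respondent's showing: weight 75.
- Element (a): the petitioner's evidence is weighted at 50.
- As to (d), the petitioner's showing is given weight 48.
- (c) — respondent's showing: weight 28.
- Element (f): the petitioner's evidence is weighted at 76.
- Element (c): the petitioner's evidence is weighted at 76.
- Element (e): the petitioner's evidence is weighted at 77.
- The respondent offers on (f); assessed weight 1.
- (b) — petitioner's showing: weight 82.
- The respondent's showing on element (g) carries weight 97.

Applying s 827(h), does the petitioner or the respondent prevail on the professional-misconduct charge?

respondent

— Issue I —
Stage I.1 (petitioner, a more-likely-than-not showing, weight is at least 48): (a) 50 ≥ 48 — meets; (b) net 82−33=49 ≥ 48 — meets.
  Stage I.1 carried; the burden remains with the petitioner.
Stage I.2 (petitioner, a more-likely-than-not showing, weight is at least 48): (c) net 76−28=48 ≥ 48 — meets; (d) 48 ≥ 48 — meets.
  Stage I.2 carried; the final stage is satisfied.
All stages carried — the petitioner prevails on this issue.
— Issue II —
Stage II.1 (petitioner, clear and convincing evidence, weight is at least 75): (e) 77 ≥ 75 — meets; (f) net 76−1=75 ≥ 75 — meets.
  Stage II.1 carried; the burden shifts to the respondent.
Stage II.2 (respondent, clear and convincing evidence, weight is at least 75): (g) net 97−21=76 ≥ 75 — meets.
  Stage II.2 is satisfied; the respondent continues to bear the burden.
Stage II.3 (respondent, clear and convincing evidence, weight is at least 75): (h) 75 ≥ 75 — meets.
  Stage II.3 carried; the final stage is satisfied.
All stages carried — the respondent prevails on this issue.
Per-issue: Issue I → petitioner; Issue II → respondent. The petitioner must prevail on every issue; overall, the respondent prevails.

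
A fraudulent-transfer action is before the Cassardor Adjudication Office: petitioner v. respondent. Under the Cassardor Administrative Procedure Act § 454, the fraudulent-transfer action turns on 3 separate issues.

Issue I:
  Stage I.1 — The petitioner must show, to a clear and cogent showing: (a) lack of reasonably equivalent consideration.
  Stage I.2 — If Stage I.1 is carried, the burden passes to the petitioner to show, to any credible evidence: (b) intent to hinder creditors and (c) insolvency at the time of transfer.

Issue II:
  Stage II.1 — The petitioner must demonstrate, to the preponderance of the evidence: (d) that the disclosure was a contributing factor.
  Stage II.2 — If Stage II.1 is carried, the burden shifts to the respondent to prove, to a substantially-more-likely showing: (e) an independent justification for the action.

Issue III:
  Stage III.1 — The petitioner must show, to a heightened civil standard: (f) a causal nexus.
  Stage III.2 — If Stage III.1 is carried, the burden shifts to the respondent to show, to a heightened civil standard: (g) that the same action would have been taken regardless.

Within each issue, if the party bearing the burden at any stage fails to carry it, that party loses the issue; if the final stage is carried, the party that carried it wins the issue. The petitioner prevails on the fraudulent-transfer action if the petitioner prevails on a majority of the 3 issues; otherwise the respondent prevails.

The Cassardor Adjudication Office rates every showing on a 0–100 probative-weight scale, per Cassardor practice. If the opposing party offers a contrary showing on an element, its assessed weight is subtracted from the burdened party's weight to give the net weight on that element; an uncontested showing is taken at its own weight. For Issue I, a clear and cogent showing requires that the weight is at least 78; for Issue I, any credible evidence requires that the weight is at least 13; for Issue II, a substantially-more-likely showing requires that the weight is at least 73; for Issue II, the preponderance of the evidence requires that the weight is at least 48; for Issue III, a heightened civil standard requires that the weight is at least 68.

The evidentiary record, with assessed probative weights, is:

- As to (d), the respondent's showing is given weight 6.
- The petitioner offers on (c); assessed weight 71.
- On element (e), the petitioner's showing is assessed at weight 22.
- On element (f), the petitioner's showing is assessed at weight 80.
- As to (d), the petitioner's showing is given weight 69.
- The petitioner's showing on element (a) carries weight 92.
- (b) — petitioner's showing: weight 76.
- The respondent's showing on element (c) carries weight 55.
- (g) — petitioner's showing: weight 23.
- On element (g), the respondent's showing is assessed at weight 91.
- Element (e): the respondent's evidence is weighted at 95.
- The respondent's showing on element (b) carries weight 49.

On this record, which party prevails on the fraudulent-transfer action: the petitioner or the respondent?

respondent

— Issue I —
Stage I.1 (petitioner, a clear and cogent showing, weight is at least 78): (a) 92 ≥ 78 — meets.
  All elements met. The petitioner retains the burden for Stage I.2.
Stage I.2 (petitioner, any credible evidence, weight is at least 13): (b) net 76−49=27 ≥ 13 — meets; (c) net 71−55=16 ≥ 13 — meets.
  Stage I.2 carried; the final stage is satisfied.
All stages carried — the petitioner prevails on this issue.
— Issue II —
Stage II.1 (petitioner, the preponderance of the evidence, weight is at least 48): (d) net 69−6=63 ≥ 48 — meets.
  The petitioner carries Stage II.1; the respondent now bears the burden.
Stage II.2 (respondent, a substantially-more-likely showing, weight is at least 73): (e) net 95−22=73 ≥ 73 — meets.
  All elements met at the final stage.
Every stage carried; the respondent prevails on this issue.
— Issue III —
Stage III.1 — burden on petitioner; standard: a heightened civil standard (weight is at least 68).
    (f): 80 ≥ 68 [met]
  All elements met. The burden passes to the respondent.
Stage III.2 — burden on respondent; standard: a heightened civil standard (weight is at least 68).
    (g): 91 − 23 = 68 ≥ 68 [met]
  The respondent carries the last stage.
With every stage satisfied, the respondent prevails on this issue.
Per-issue: Issue I → petitioner; Issue II → respondent; Issue III → respondent. The petitioner must prevail on a majority of issues; overall, the respondent prevails.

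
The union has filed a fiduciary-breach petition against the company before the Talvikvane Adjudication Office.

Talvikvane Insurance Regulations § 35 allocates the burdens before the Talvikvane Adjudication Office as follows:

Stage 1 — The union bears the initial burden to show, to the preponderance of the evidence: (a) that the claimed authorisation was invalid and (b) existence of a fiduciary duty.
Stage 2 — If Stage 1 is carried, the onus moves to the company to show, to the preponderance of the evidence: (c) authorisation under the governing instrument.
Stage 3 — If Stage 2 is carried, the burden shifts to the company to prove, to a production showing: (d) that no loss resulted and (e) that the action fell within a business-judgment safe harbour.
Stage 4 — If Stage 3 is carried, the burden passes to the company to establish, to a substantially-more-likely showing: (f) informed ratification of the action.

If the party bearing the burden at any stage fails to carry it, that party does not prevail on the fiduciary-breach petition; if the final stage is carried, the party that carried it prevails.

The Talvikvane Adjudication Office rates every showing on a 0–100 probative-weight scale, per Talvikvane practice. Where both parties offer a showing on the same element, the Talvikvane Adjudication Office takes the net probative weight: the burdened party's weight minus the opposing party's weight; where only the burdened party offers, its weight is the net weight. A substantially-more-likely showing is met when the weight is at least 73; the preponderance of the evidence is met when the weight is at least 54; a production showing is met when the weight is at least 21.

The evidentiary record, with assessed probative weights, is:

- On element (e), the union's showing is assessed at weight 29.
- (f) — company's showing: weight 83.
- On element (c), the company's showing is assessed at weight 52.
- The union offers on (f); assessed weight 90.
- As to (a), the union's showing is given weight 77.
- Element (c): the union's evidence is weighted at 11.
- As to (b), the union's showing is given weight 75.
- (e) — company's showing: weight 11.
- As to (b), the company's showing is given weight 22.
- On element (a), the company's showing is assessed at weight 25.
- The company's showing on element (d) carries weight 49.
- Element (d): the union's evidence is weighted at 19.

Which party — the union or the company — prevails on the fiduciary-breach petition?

At Stage 1 the union must meet the preponderance of the evidence (weight is at least 54): on (a) the weight is 77 less the opposing 25 gives net 52, < 54, so (a) does not meet the standard; on (b) the weight is 75 less the opposing 22 gives net 53, which does not reach 54, so (b) does not meet the standard.
  The union does not carry Stage 1.
So the company prevails.

company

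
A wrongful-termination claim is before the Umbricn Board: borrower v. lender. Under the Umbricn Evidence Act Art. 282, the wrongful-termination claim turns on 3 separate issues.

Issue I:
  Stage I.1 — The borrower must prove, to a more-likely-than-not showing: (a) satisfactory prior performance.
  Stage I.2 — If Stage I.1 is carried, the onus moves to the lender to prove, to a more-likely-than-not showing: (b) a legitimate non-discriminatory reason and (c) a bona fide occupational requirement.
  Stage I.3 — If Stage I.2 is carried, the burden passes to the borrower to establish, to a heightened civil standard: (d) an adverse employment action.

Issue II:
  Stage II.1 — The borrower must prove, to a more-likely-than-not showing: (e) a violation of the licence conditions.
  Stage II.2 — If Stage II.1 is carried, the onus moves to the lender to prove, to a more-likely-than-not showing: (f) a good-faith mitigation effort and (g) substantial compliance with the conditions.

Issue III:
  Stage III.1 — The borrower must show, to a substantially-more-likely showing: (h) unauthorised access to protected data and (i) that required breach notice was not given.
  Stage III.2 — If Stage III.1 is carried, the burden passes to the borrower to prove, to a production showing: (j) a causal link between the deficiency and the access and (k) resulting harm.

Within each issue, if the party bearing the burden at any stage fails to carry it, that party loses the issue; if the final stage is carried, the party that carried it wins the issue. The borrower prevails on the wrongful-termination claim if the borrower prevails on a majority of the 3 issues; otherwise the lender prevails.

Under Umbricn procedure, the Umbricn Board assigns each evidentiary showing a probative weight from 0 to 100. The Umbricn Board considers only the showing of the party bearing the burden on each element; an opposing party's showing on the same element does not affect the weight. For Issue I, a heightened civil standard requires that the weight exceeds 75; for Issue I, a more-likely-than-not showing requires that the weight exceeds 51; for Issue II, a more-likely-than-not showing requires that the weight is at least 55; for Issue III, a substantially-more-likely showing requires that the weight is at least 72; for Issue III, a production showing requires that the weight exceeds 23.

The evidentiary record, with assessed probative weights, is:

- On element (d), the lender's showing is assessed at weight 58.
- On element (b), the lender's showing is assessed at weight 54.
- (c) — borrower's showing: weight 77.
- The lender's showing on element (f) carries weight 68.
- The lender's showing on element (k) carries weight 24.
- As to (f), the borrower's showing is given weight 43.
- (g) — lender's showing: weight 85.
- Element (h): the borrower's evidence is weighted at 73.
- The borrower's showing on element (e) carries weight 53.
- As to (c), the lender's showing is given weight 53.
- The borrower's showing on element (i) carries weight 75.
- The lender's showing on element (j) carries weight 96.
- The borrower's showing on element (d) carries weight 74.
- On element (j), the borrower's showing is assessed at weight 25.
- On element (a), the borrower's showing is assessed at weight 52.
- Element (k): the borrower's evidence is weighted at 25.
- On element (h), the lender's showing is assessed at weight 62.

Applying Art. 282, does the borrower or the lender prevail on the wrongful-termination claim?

lender

— Issue I —
Stage I.1 — burden on borrower; standard: a more-likely-than-not showing (weight exceeds 51).
    (a): 52 > 51 [met]
  The borrower carries Stage I.1; the lender now bears the burden.
Stage I.2 — burden on lender; standard: a more-likely-than-not showing (weight exceeds 51).
    (b): 54 > 51 [met]
    (c): 53 (borrower's 77 disregarded) > 51 [met]
  Stage I.2 carried; the burden shifts to the borrower.
Stage I.3 — burden on borrower; standard: a heightened civil standard (weight exceeds 75).
    (d): 74 (lender's 58 disregarded) ≤ 75 [not met]
  The borrower does not carry Stage I.3.
The analysis ends at Stage I.3; the lender prevails on this issue.
— Issue II —
At Stage II.1 the borrower must meet a more-likely-than-not showing (weight is at least 55): on (e) the weight is 53, which does not reach 55, so (e) does not meet the standard.
  Not every element is met, so the borrower fails to carry Stage II.1.
So the lender prevails on this issue.
— Issue III —
Stage III.1 — burden on borrower; standard: a substantially-more-likely showing (weight is at least 72).
    (h): 73 (lender's 62 disregarded) ≥ 72 [met]
    (i): 75 ≥ 72 [met]
  Stage III.1 carried; the burden remains with the borrower.
Stage III.2 — burden on borrower; standard: a production showing (weight exceeds 23).
    (j): 25 (lender's 96 disregarded) > 23 [met]
    (k): 25 (lender's 24 disregarded) > 23 [met]
  The borrower carries the last stage.
Every stage carried; the borrower prevails on this issue.
Per-issue: Issue I → lender; Issue II → lender; Issue III → borrower. The borrower must prevail on a majority of issues; overall, the lender prevails.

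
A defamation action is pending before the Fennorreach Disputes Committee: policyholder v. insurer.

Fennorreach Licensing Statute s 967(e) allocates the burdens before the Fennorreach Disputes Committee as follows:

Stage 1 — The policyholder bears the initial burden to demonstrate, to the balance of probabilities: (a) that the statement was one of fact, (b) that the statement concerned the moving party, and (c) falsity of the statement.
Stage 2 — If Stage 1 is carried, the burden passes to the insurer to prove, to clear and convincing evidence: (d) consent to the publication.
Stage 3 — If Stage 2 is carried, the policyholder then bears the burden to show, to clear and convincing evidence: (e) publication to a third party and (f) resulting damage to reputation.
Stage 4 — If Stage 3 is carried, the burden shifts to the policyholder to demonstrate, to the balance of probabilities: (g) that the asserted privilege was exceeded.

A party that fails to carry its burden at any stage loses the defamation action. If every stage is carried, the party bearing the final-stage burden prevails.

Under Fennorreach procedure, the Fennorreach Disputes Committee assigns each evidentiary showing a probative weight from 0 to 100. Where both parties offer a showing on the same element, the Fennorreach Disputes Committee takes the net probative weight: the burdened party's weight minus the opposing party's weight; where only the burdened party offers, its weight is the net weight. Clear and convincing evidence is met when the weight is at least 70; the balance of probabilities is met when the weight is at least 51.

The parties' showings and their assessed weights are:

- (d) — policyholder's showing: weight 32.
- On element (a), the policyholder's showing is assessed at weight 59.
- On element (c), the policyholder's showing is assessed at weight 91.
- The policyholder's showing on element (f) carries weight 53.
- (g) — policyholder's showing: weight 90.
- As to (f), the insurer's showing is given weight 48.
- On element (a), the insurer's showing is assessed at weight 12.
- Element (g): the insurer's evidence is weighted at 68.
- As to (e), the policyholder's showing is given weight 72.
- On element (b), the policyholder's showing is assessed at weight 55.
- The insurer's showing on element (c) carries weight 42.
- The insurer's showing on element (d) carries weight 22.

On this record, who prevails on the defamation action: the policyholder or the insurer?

insurer

At Stage 1 the policyholder must meet the balance of probabilities (weight is at least 51): on (a) the weight is 59 less the opposing 12 gives net 47, which does not reach 51, so (a) does not meet the standard; on (b) the weight is 55, which does reach 51, so (b) meets the standard; on (c) the weight is 91 less the opposing 42 gives net 49, which does not reach 51, so (c) does not meet the standard.
  The policyholder does not carry Stage 1.
The analysis ends at Stage 1; the insurer prevails.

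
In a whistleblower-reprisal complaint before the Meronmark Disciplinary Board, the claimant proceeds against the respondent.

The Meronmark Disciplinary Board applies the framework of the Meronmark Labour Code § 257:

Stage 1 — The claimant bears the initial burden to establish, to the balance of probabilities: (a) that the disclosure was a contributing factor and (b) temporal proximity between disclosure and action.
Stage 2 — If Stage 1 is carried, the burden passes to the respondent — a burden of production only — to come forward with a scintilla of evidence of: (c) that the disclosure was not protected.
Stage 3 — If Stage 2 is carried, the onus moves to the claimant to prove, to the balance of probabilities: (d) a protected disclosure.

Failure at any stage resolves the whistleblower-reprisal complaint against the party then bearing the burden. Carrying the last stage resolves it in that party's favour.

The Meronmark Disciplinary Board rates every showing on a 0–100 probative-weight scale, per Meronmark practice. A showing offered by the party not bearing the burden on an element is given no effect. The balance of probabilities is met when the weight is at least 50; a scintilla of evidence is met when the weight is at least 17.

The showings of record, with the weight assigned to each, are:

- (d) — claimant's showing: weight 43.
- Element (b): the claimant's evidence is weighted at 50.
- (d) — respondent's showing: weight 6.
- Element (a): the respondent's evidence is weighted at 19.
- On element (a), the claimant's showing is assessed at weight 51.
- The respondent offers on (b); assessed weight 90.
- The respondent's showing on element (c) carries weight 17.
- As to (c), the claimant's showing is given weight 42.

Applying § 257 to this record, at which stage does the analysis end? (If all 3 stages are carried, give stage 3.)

stage 3

At Stage 1 the claimant must meet the balance of probabilities (weight is at least 50): on (a) the weight is 51 (the respondent's 19 is given no effect), which does reach 50, so (a) meets the standard; on (b) the weight is 50 (the respondent's 90 is given no effect), which does reach 50, so (b) meets the standard.
  All elements met. The burden passes to the respondent.
At Stage 2 the respondent must meet a scintilla of evidence (weight is at least 17): on (c) the weight is 17 (the claimant's 42 is given no effect), ≥ 17, so (c) meets the standard.
  All elements met. The burden passes to the claimant.
At Stage 3 the claimant must meet the balance of probabilities (weight is at least 50): on (d) the weight is 43 (the respondent's 6 is given no effect), < 50, so (d) does not meet the standard.
  Stage 3 not carried; the claimant fails its burden.
So the respondent prevails.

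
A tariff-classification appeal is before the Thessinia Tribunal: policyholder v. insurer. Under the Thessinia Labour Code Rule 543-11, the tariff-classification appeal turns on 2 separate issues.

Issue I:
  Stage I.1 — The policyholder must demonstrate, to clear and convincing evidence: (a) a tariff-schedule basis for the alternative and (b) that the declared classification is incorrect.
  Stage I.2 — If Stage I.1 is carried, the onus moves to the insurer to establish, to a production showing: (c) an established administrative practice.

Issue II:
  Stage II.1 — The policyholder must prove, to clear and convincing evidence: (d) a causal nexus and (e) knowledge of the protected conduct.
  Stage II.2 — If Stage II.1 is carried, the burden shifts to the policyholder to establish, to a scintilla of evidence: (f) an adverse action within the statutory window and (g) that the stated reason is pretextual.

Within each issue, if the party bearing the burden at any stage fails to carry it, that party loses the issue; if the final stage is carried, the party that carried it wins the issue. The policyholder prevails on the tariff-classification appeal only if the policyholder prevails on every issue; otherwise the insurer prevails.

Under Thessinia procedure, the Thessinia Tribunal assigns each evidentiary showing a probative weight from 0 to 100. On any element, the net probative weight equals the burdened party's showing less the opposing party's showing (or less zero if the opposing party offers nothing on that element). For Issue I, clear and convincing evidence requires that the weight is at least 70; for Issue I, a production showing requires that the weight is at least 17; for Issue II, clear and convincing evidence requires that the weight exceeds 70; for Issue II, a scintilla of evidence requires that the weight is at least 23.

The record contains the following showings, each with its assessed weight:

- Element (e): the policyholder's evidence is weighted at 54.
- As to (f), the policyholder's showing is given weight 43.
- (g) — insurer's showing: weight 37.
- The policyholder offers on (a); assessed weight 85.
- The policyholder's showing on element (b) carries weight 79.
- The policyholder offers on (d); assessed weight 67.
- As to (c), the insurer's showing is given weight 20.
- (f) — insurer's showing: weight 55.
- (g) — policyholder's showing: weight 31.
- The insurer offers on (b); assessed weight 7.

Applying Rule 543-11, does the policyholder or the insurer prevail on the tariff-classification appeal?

— Issue I —
At Stage I.1 the policyholder must meet clear and convincing evidence (weight is at least 70): on (a) the weight is 85, which does reach 70, so (a) meets the standard; on (b) the weight is 79 less the opposing 7 gives net 72, which does reach 70, so (b) meets the standard.
  Stage I.1 is satisfied; the onus moves to the insurer.
At Stage I.2 the insurer must meet a production showing (weight is at least 17): on (c) the weight is 20, which does reach 17, so (c) meets the standard.
  All elements met at the final stage.
With every stage satisfied, the insurer prevails on this issue.
— Issue II —
At Stage II.1 the policyholder must meet clear and convincing evidence (weight exceeds 70): on (d) the weight is 67, ≤ 70, so (d) does not meet the standard; on (e) the weight is 54, which does not exceed 70, so (e) does not meet the standard.
  The policyholder does not carry Stage II.1.
The analysis ends at Stage II.1; the insurer prevails on this issue.
Per-issue: Issue I → insurer; Issue II → insurer. The policyholder must prevail on every issue; overall, the insurer prevails.

insurer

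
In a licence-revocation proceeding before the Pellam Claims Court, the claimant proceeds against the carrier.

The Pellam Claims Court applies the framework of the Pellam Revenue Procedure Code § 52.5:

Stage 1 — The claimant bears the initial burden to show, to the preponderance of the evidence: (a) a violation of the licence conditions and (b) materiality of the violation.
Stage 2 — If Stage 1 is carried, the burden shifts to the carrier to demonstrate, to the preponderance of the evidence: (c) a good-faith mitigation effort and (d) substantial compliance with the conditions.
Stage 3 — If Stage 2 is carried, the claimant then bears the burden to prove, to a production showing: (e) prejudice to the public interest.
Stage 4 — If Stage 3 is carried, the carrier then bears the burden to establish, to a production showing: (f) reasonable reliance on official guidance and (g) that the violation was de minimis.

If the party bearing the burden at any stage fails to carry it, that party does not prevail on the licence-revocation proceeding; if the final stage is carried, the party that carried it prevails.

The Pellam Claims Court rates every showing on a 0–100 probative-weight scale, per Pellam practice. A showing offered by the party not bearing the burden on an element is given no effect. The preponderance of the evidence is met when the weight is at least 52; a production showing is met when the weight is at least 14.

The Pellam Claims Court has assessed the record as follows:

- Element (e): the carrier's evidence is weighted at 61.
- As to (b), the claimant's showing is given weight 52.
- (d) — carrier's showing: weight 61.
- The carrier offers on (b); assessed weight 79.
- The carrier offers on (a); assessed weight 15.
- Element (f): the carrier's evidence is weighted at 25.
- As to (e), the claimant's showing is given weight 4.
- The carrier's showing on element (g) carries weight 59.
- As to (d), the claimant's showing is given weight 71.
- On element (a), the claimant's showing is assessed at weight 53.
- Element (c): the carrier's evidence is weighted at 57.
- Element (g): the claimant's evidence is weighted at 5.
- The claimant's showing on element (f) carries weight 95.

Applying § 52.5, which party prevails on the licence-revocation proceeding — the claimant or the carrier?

carrier

Stage 1 — burden on claimant; standard: the preponderance of the evidence (weight is at least 52).
    (a): 53 (carrier's 15 disregarded) ≥ 52 [met]
    (b): 52 (carrier's 79 disregarded) ≥ 52 [met]
  The claimant carries Stage 1; the carrier now bears the burden.
Stage 2 — burden on carrier; standard: the preponderance of the evidence (weight is at least 52).
    (c): 57 ≥ 52 [met]
    (d): 61 (claimant's 71 disregarded) ≥ 52 [met]
  Stage 2 carried; the burden shifts to the claimant.
Stage 3 — burden on claimant; standard: a production showing (weight is at least 14).
    (e): 4 (carrier's 61 disregarded) < 14 [not met]
  Not every element is met, so the claimant fails to carry Stage 3.
The carrier prevails.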